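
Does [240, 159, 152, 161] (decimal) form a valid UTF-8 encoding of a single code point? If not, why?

Leading byte 0xF0 = 11110000 → 4-byte form.
Continuation bytes 0x9F=10011111, 0x98=10011000, 0xA1=10100001 all match 10xxxxxx.
Decoded value 0x1F621 is ≥ 0x10000 (shortest form) and not a surrogate.

valid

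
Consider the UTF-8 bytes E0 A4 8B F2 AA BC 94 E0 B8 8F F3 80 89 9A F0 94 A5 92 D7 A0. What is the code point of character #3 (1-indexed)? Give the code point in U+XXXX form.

U+0E0F

Offset 0: leading byte 0xE0 = 11100000 → 3-byte char #1 = E0 A4 8B.
Offset 3: leading byte 0xF2 = 11110010 → 4-byte char #2 = F2 AA BC 94.
Offset 7: leading byte 0xE0 = 11100000 → 3-byte char #3 = E0 B8 8F.
Leading byte 0xE0 = 11100000 matches 1110xxxx → 3-byte sequence.
Byte 1: 0xE0 = 11100000, payload 0000 (4 bits).
Byte 2: 0xB8 = 10111000 (10xxxxxx ✓), payload 111000.
Byte 3: 0x8F = 10001111 (10xxxxxx ✓), payload 001111.
Concatenate: 0000111000001111 = 0xE0F (16 bits → U+0E0F).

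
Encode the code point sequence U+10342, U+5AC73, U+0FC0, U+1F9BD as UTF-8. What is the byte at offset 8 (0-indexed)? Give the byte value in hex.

U+10342 → 4-byte form F0 90 8D 82 at offsets 0–3.
U+5AC73 → 4-byte form F1 9A B1 B3 at offsets 4–7.
U+0FC0 → 3-byte form E0 BF 80 at offsets 8–10.
Offset 8 falls in char 3's range; it's byte 1 of E0 BF 80 = 0xE0.

0xE0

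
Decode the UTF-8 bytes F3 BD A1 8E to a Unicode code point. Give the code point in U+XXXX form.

Leading byte 0xF3 = 11110011 matches 11110xxx → 4-byte sequence.
Byte 1: 0xF3 = 11110011, payload 011 (3 bits).
Byte 2: 0xBD = 10111101 (10xxxxxx ✓), payload 111101.
Byte 3: 0xA1 = 10100001 (10xxxxxx ✓), payload 100001.
Byte 4: 0x8E = 10001110 (10xxxxxx ✓), payload 001110.
Concatenate: 011111101100001001110 = 0xFD84E (21 bits → U+FD84E).

U+FD84E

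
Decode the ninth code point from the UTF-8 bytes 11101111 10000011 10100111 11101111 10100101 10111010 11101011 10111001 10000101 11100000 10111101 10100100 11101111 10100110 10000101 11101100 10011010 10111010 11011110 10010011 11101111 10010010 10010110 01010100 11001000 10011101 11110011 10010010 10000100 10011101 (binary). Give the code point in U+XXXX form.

Offset 0: leading byte 0xEF = 11101111 → 3-byte char #1 = EF 83 A7.
Offset 3: leading byte 0xEF = 11101111 → 3-byte char #2 = EF A5 BA.
Offset 6: leading byte 0xEB = 11101011 → 3-byte char #3 = EB B9 85.
Offset 9: leading byte 0xE0 = 11100000 → 3-byte char #4 = E0 BD A4.
Offset 12: leading byte 0xEF = 11101111 → 3-byte char #5 = EF A6 85.
Offset 15: leading byte 0xEC = 11101100 → 3-byte char #6 = EC 9A BA.
Offset 18: leading byte 0xDE = 11011110 → 2-byte char #7 = DE 93.
Offset 20: leading byte 0xEF = 11101111 → 3-byte char #8 = EF 92 96.
Offset 23: leading byte 0x54 = 01010100 → 1-byte char #9 = 54.
Leading byte 0x54 = 01010100 matches 0xxxxxxx → 1-byte sequence.
Byte 1: 0x54 = 01010100, payload 1010100 (7 bits).
Concatenate: 1010100 = 0x54 (7 bits → U+0054).

U+0054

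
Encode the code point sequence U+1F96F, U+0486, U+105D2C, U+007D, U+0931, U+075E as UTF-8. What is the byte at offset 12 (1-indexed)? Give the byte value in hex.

1-indexed offset 12 is 0-indexed offset 11.
U+1F96F → 4-byte form F0 9F A5 AF at offsets 0–3.
U+0486 → 2-byte form D2 86 at offsets 4–5.
U+105D2C → 4-byte form F4 85 B4 AC at offsets 6–9.
U+007D → 1-byte form 7D at offsets 10–10.
U+0931 → 3-byte form E0 A4 B1 at offsets 11–13.
Offset 11 falls in char 5's range; it's byte 1 of E0 A4 B1 = 0xE0.

0xE0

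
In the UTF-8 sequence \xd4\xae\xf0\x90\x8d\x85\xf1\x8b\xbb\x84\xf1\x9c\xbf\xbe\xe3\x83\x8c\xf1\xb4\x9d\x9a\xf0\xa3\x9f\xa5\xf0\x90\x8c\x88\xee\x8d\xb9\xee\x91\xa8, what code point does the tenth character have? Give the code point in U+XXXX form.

Offset 0: leading byte 0xD4 = 11010100 → 2-byte char #1 = D4 AE.
Offset 2: leading byte 0xF0 = 11110000 → 4-byte char #2 = F0 90 8D 85.
Offset 6: leading byte 0xF1 = 11110001 → 4-byte char #3 = F1 8B BB 84.
Offset 10: leading byte 0xF1 = 11110001 → 4-byte char #4 = F1 9C BF BE.
Offset 14: leading byte 0xE3 = 11100011 → 3-byte char #5 = E3 83 8C.
Offset 17: leading byte 0xF1 = 11110001 → 4-byte char #6 = F1 B4 9D 9A.
Offset 21: leading byte 0xF0 = 11110000 → 4-byte char #7 = F0 A3 9F A5.
Offset 25: leading byte 0xF0 = 11110000 → 4-byte char #8 = F0 90 8C 88.
Offset 29: leading byte 0xEE = 11101110 → 3-byte char #9 = EE 8D B9.
Offset 32: leading byte 0xEE = 11101110 → 3-byte char #10 = EE 91 A8.
Leading byte 0xEE = 11101110 matches 1110xxxx → 3-byte sequence.
Byte 1: 0xEE = 11101110, payload 1110 (4 bits).
Byte 2: 0x91 = 10010001 (10xxxxxx ✓), payload 010001.
Byte 3: 0xA8 = 10101000 (10xxxxxx ✓), payload 101000.
Concatenate: 1110010001101000 = 0xE468 (16 bits → U+E468).

U+E468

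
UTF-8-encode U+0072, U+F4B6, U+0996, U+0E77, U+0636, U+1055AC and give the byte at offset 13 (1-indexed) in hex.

1-indexed offset 13 is 0-indexed offset 12.
U+0072 → 1-byte form 72 at offsets 0–0.
U+F4B6 → 3-byte form EF 92 B6 at offsets 1–3.
U+0996 → 3-byte form E0 A6 96 at offsets 4–6.
U+0E77 → 3-byte form E0 B9 B7 at offsets 7–9.
U+0636 → 2-byte form D8 B6 at offsets 10–11.
U+1055AC → 4-byte form F4 85 96 AC at offsets 12–15.
Offset 12 falls in char 6's range; it's byte 1 of F4 85 96 AC = 0xF4.

0xF4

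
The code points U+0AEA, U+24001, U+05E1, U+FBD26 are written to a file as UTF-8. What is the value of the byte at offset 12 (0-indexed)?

U+0AEA → 3-byte form E0 AB AA at offsets 0–2.
U+24001 → 4-byte form F0 A4 80 81 at offsets 3–6.
U+05E1 → 2-byte form D7 A1 at offsets 7–8.
U+FBD26 → 4-byte form F3 BB B4 A6 at offsets 9–12.
Offset 12 falls in char 4's range; it's byte 4 of F3 BB B4 A6 = 0xA6.

0xA6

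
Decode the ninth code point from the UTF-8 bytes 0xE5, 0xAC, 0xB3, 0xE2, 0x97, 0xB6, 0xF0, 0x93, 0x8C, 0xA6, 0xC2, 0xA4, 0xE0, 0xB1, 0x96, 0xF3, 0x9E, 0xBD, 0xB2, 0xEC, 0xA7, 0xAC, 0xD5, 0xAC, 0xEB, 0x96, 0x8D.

U+B58D

Offset 0: leading byte 0xE5 = 11100101 → 3-byte char #1 = E5 AC B3.
Offset 3: leading byte 0xE2 = 11100010 → 3-byte char #2 = E2 97 B6.
Offset 6: leading byte 0xF0 = 11110000 → 4-byte char #3 = F0 93 8C A6.
Offset 10: leading byte 0xC2 = 11000010 → 2-byte char #4 = C2 A4.
Offset 12: leading byte 0xE0 = 11100000 → 3-byte char #5 = E0 B1 96.
Offset 15: leading byte 0xF3 = 11110011 → 4-byte char #6 = F3 9E BD B2.
Offset 19: leading byte 0xEC = 11101100 → 3-byte char #7 = EC A7 AC.
Offset 22: leading byte 0xD5 = 11010101 → 2-byte char #8 = D5 AC.
Offset 24: leading byte 0xEB = 11101011 → 3-byte char #9 = EB 96 8D.
Leading byte 0xEB = 11101011 matches 1110xxxx → 3-byte sequence.
Byte 1: 0xEB = 11101011, payload 1011 (4 bits).
Byte 2: 0x96 = 10010110 (10xxxxxx ✓), payload 010110.
Byte 3: 0x8D = 10001101 (10xxxxxx ✓), payload 001101.
Concatenate: 1011010110001101 = 0xB58D (16 bits → U+B58D).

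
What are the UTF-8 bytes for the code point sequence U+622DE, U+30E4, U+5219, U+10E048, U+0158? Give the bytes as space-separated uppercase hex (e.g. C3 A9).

F1 A2 8B 9E E3 83 A4 E5 88 99 F4 8E 81 88 C5 98

U+622DE: 4-byte form → F1 A2 8B 9E.
U+30E4: 3-byte form → E3 83 A4.
U+5219: 3-byte form → E5 88 99.
U+10E048: 4-byte form → F4 8E 81 88.
U+0158: 2-byte form → C5 98.
Concatenated (16 bytes): F1 A2 8B 9E E3 83 A4 E5 88 99 F4 8E 81 88 C5 98.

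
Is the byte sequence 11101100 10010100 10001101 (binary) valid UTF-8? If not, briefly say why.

valid

Leading byte 0xEC = 11101100 → 3-byte form.
Continuation bytes 0x94=10010100, 0x8D=10001101 all match 10xxxxxx.
Decoded value 0xC50D is ≥ 0x800 (shortest form) and not a surrogate.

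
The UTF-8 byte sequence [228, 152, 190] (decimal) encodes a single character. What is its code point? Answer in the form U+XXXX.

U+463E

Leading byte 0xE4 = 11100100 matches 1110xxxx → 3-byte sequence.
Byte 1: 0xE4 = 11100100, payload 0100 (4 bits).
Byte 2: 0x98 = 10011000 (10xxxxxx ✓), payload 011000.
Byte 3: 0xBE = 10111110 (10xxxxxx ✓), payload 111110.
Concatenate: 0100011000111110 = 0x463E (16 bits → U+463E).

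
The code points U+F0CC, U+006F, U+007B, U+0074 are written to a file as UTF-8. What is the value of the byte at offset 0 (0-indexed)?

0xEF

U+F0CC → 3-byte form EF 83 8C at offsets 0–2.
Offset 0 falls in char 1's range; it's byte 1 of EF 83 8C = 0xEF.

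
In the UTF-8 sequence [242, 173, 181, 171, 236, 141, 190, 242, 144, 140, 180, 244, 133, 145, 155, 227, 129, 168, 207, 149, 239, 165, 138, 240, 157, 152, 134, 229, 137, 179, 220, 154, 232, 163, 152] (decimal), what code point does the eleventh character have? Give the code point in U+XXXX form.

Offset 0: leading byte 0xF2 = 11110010 → 4-byte char #1 = F2 AD B5 AB.
Offset 4: leading byte 0xEC = 11101100 → 3-byte char #2 = EC 8D BE.
Offset 7: leading byte 0xF2 = 11110010 → 4-byte char #3 = F2 90 8C B4.
Offset 11: leading byte 0xF4 = 11110100 → 4-byte char #4 = F4 85 91 9B.
Offset 15: leading byte 0xE3 = 11100011 → 3-byte char #5 = E3 81 A8.
Offset 18: leading byte 0xCF = 11001111 → 2-byte char #6 = CF 95.
Offset 20: leading byte 0xEF = 11101111 → 3-byte char #7 = EF A5 8A.
Offset 23: leading byte 0xF0 = 11110000 → 4-byte char #8 = F0 9D 98 86.
Offset 27: leading byte 0xE5 = 11100101 → 3-byte char #9 = E5 89 B3.
Offset 30: leading byte 0xDC = 11011100 → 2-byte char #10 = DC 9A.
Offset 32: leading byte 0xE8 = 11101000 → 3-byte char #11 = E8 A3 98.
Leading byte 0xE8 = 11101000 matches 1110xxxx → 3-byte sequence.
Byte 1: 0xE8 = 11101000, payload 1000 (4 bits).
Byte 2: 0xA3 = 10100011 (10xxxxxx ✓), payload 100011.
Byte 3: 0x98 = 10011000 (10xxxxxx ✓), payload 011000.
Concatenate: 1000100011011000 = 0x88D8 (16 bits → U+88D8).

U+88D8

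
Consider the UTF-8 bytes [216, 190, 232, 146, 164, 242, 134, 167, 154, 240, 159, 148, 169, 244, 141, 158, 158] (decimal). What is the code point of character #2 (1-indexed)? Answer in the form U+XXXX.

Offset 0: leading byte 0xD8 = 11011000 → 2-byte char #1 = D8 BE.
Offset 2: leading byte 0xE8 = 11101000 → 3-byte char #2 = E8 92 A4.
Leading byte 0xE8 = 11101000 matches 1110xxxx → 3-byte sequence.
Byte 1: 0xE8 = 11101000, payload 1000 (4 bits).
Byte 2: 0x92 = 10010010 (10xxxxxx ✓), payload 010010.
Byte 3: 0xA4 = 10100100 (10xxxxxx ✓), payload 100100.
Concatenate: 1000010010100100 = 0x84A4 (16 bits → U+84A4).

U+84A4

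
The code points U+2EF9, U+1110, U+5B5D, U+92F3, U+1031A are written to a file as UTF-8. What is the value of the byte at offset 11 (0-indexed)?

U+2EF9 → 3-byte form E2 BB B9 at offsets 0–2.
U+1110 → 3-byte form E1 84 90 at offsets 3–5.
U+5B5D → 3-byte form E5 AD 9D at offsets 6–8.
U+92F3 → 3-byte form E9 8B B3 at offsets 9–11.
Offset 11 falls in char 4's range; it's byte 3 of E9 8B B3 = 0xB3.

0xB3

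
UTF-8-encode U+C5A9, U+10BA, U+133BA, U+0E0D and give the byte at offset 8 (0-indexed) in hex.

U+C5A9 → 3-byte form EC 96 A9 at offsets 0–2.
U+10BA → 3-byte form E1 82 BA at offsets 3–5.
U+133BA → 4-byte form F0 93 8E BA at offsets 6–9.
Offset 8 falls in char 3's range; it's byte 3 of F0 93 8E BA = 0x8E.

0x8E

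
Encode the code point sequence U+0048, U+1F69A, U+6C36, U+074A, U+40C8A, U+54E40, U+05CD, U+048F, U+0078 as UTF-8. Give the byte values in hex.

U+0048: 1-byte form → 48.
U+1F69A: 4-byte form → F0 9F 9A 9A.
U+6C36: 3-byte form → E6 B0 B6.
U+074A: 2-byte form → DD 8A.
U+40C8A: 4-byte form → F1 80 B2 8A.
U+54E40: 4-byte form → F1 94 B9 80.
U+05CD: 2-byte form → D7 8D.
U+048F: 2-byte form → D2 8F.
U+0078: 1-byte form → 78.
Concatenated (23 bytes): 48 F0 9F 9A 9A E6 B0 B6 DD 8A F1 80 B2 8A F1 94 B9 80 D7 8D D2 8F 78.

48 F0 9F 9A 9A E6 B0 B6 DD 8A F1 80 B2 8A F1 94 B9 80 D7 8D D2 8F 78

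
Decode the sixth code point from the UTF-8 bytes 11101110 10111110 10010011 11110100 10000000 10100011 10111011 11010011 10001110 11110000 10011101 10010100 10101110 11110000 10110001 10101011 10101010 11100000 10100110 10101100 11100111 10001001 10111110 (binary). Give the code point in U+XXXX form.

Offset 0: leading byte 0xEE = 11101110 → 3-byte char #1 = EE BE 93.
Offset 3: leading byte 0xF4 = 11110100 → 4-byte char #2 = F4 80 A3 BB.
Offset 7: leading byte 0xD3 = 11010011 → 2-byte char #3 = D3 8E.
Offset 9: leading byte 0xF0 = 11110000 → 4-byte char #4 = F0 9D 94 AE.
Offset 13: leading byte 0xF0 = 11110000 → 4-byte char #5 = F0 B1 AB AA.
Offset 17: leading byte 0xE0 = 11100000 → 3-byte char #6 = E0 A6 AC.
Leading byte 0xE0 = 11100000 matches 1110xxxx → 3-byte sequence.
Byte 1: 0xE0 = 11100000, payload 0000 (4 bits).
Byte 2: 0xA6 = 10100110 (10xxxxxx ✓), payload 100110.
Byte 3: 0xAC = 10101100 (10xxxxxx ✓), payload 101100.
Concatenate: 0000100110101100 = 0x9AC (16 bits → U+09AC).

U+09AC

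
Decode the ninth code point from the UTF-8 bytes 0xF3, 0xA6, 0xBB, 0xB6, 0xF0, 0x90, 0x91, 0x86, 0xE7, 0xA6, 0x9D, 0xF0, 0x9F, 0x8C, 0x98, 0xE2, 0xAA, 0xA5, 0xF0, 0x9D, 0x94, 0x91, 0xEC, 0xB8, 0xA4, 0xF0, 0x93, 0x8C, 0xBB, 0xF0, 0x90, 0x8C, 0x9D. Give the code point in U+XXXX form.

Offset 0: leading byte 0xF3 = 11110011 → 4-byte char #1 = F3 A6 BB B6.
Offset 4: leading byte 0xF0 = 11110000 → 4-byte char #2 = F0 90 91 86.
Offset 8: leading byte 0xE7 = 11100111 → 3-byte char #3 = E7 A6 9D.
Offset 11: leading byte 0xF0 = 11110000 → 4-byte char #4 = F0 9F 8C 98.
Offset 15: leading byte 0xE2 = 11100010 → 3-byte char #5 = E2 AA A5.
Offset 18: leading byte 0xF0 = 11110000 → 4-byte char #6 = F0 9D 94 91.
Offset 22: leading byte 0xEC = 11101100 → 3-byte char #7 = EC B8 A4.
Offset 25: leading byte 0xF0 = 11110000 → 4-byte char #8 = F0 93 8C BB.
Offset 29: leading byte 0xF0 = 11110000 → 4-byte char #9 = F0 90 8C 9D.
Leading byte 0xF0 = 11110000 matches 11110xxx → 4-byte sequence.
Byte 1: 0xF0 = 11110000, payload 000 (3 bits).
Byte 2: 0x90 = 10010000 (10xxxxxx ✓), payload 010000.
Byte 3: 0x8C = 10001100 (10xxxxxx ✓), payload 001100.
Byte 4: 0x9D = 10011101 (10xxxxxx ✓), payload 011101.
Concatenate: 000010000001100011101 = 0x1031D (21 bits → U+1031D).

U+1031D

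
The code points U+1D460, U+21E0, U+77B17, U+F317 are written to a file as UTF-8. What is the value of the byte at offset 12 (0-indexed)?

0x8C

U+1D460 → 4-byte form F0 9D 91 A0 at offsets 0–3.
U+21E0 → 3-byte form E2 87 A0 at offsets 4–6.
U+77B17 → 4-byte form F1 B7 AC 97 at offsets 7–10.
U+F317 → 3-byte form EF 8C 97 at offsets 11–13.
Offset 12 falls in char 4's range; it's byte 2 of EF 8C 97 = 0x8C.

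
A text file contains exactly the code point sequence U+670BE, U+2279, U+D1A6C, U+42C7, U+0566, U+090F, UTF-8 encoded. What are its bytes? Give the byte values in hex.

U+670BE: 4-byte form → F1 A7 82 BE.
U+2279: 3-byte form → E2 89 B9.
U+D1A6C: 4-byte form → F3 91 A9 AC.
U+42C7: 3-byte form → E4 8B 87.
U+0566: 2-byte form → D5 A6.
U+090F: 3-byte form → E0 A4 8F.
Concatenated (19 bytes): F1 A7 82 BE E2 89 B9 F3 91 A9 AC E4 8B 87 D5 A6 E0 A4 8F.

F1 A7 82 BE E2 89 B9 F3 91 A9 AC E4 8B 87 D5 A6 E0 A4 8F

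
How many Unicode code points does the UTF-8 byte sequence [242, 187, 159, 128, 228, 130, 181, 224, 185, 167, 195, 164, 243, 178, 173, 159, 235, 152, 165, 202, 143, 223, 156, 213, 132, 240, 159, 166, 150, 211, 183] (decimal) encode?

Byte at offset 0: 0xF2 = 11110010 → 4-byte char (#1). Advance 4.
Byte at offset 4: 0xE4 = 11100100 → 3-byte char (#2). Advance 3.
Byte at offset 7: 0xE0 = 11100000 → 3-byte char (#3). Advance 3.
Byte at offset 10: 0xC3 = 11000011 → 2-byte char (#4). Advance 2.
Byte at offset 12: 0xF3 = 11110011 → 4-byte char (#5). Advance 4.
Byte at offset 16: 0xEB = 11101011 → 3-byte char (#6). Advance 3.
Byte at offset 19: 0xCA = 11001010 → 2-byte char (#7). Advance 2.
Byte at offset 21: 0xDF = 11011111 → 2-byte char (#8). Advance 2.
Byte at offset 23: 0xD5 = 11010101 → 2-byte char (#9). Advance 2.
Byte at offset 25: 0xF0 = 11110000 → 4-byte char (#10). Advance 4.
Byte at offset 29: 0xD3 = 11010011 → 2-byte char (#11). Advance 2.
Reached end at offset 31 after 11 code points.

11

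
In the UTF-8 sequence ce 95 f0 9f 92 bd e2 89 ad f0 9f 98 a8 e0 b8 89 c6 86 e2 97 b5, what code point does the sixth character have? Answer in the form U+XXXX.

U+0186

Offset 0: leading byte 0xCE = 11001110 → 2-byte char #1 = CE 95.
Offset 2: leading byte 0xF0 = 11110000 → 4-byte char #2 = F0 9F 92 BD.
Offset 6: leading byte 0xE2 = 11100010 → 3-byte char #3 = E2 89 AD.
Offset 9: leading byte 0xF0 = 11110000 → 4-byte char #4 = F0 9F 98 A8.
Offset 13: leading byte 0xE0 = 11100000 → 3-byte char #5 = E0 B8 89.
Offset 16: leading byte 0xC6 = 11000110 → 2-byte char #6 = C6 86.
Leading byte 0xC6 = 11000110 matches 110xxxxx → 2-byte sequence.
Byte 1: 0xC6 = 11000110, payload 00110 (5 bits).
Byte 2: 0x86 = 10000110 (10xxxxxx ✓), payload 000110.
Concatenate: 00110000110 = 0x186 (11 bits → U+0186).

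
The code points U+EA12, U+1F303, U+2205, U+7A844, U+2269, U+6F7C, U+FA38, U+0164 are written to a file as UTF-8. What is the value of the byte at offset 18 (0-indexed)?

U+EA12 → 3-byte form EE A8 92 at offsets 0–2.
U+1F303 → 4-byte form F0 9F 8C 83 at offsets 3–6.
U+2205 → 3-byte form E2 88 85 at offsets 7–9.
U+7A844 → 4-byte form F1 BA A1 84 at offsets 10–13.
U+2269 → 3-byte form E2 89 A9 at offsets 14–16.
U+6F7C → 3-byte form E6 BD BC at offsets 17–19.
Offset 18 falls in char 6's range; it's byte 2 of E6 BD BC = 0xBD.

0xBD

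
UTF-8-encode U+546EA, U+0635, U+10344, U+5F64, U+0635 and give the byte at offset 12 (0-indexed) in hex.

U+546EA → 4-byte form F1 94 9B AA at offsets 0–3.
U+0635 → 2-byte form D8 B5 at offsets 4–5.
U+10344 → 4-byte form F0 90 8D 84 at offsets 6–9.
U+5F64 → 3-byte form E5 BD A4 at offsets 10–12.
Offset 12 falls in char 4's range; it's byte 3 of E5 BD A4 = 0xA4.

0xA4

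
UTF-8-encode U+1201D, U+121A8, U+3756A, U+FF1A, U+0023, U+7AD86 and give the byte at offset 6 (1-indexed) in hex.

0x92

1-indexed offset 6 is 0-indexed offset 5.
U+1201D → 4-byte form F0 92 80 9D at offsets 0–3.
U+121A8 → 4-byte form F0 92 86 A8 at offsets 4–7.
Offset 5 falls in char 2's range; it's byte 2 of F0 92 86 A8 = 0x92.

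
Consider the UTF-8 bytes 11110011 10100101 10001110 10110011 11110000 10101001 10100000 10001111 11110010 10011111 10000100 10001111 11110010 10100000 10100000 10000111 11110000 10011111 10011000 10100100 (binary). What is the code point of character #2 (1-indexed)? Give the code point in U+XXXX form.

U+2980F

Offset 0: leading byte 0xF3 = 11110011 → 4-byte char #1 = F3 A5 8E B3.
Offset 4: leading byte 0xF0 = 11110000 → 4-byte char #2 = F0 A9 A0 8F.
Leading byte 0xF0 = 11110000 matches 11110xxx → 4-byte sequence.
Byte 1: 0xF0 = 11110000, payload 000 (3 bits).
Byte 2: 0xA9 = 10101001 (10xxxxxx ✓), payload 101001.
Byte 3: 0xA0 = 10100000 (10xxxxxx ✓), payload 100000.
Byte 4: 0x8F = 10001111 (10xxxxxx ✓), payload 001111.
Concatenate: 000101001100000001111 = 0x2980F (21 bits → U+2980F).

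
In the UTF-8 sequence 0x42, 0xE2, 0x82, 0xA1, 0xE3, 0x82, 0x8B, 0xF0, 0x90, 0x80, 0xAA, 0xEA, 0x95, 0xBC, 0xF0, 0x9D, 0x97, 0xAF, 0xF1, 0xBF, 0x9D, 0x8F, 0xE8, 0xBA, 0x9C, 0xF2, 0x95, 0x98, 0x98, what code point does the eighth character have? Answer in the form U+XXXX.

Offset 0: leading byte 0x42 = 01000010 → 1-byte char #1 = 42.
Offset 1: leading byte 0xE2 = 11100010 → 3-byte char #2 = E2 82 A1.
Offset 4: leading byte 0xE3 = 11100011 → 3-byte char #3 = E3 82 8B.
Offset 7: leading byte 0xF0 = 11110000 → 4-byte char #4 = F0 90 80 AA.
Offset 11: leading byte 0xEA = 11101010 → 3-byte char #5 = EA 95 BC.
Offset 14: leading byte 0xF0 = 11110000 → 4-byte char #6 = F0 9D 97 AF.
Offset 18: leading byte 0xF1 = 11110001 → 4-byte char #7 = F1 BF 9D 8F.
Offset 22: leading byte 0xE8 = 11101000 → 3-byte char #8 = E8 BA 9C.
Leading byte 0xE8 = 11101000 matches 1110xxxx → 3-byte sequence.
Byte 1: 0xE8 = 11101000, payload 1000 (4 bits).
Byte 2: 0xBA = 10111010 (10xxxxxx ✓), payload 111010.
Byte 3: 0x9C = 10011100 (10xxxxxx ✓), payload 011100.
Concatenate: 1000111010011100 = 0x8E9C (16 bits → U+8E9C).

U+8E9C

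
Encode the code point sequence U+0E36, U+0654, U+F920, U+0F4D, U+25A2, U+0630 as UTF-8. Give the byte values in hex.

E0 B8 B6 D9 94 EF A4 A0 E0 BD 8D E2 96 A2 D8 B0

U+0E36: 3-byte form → E0 B8 B6.
U+0654: 2-byte form → D9 94.
U+F920: 3-byte form → EF A4 A0.
U+0F4D: 3-byte form → E0 BD 8D.
U+25A2: 3-byte form → E2 96 A2.
U+0630: 2-byte form → D8 B0.
Concatenated (16 bytes): E0 B8 B6 D9 94 EF A4 A0 E0 BD 8D E2 96 A2 D8 B0.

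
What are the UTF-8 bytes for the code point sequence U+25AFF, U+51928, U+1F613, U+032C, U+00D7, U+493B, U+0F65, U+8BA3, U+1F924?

U+25AFF: 4-byte form → F0 A5 AB BF.
U+51928: 4-byte form → F1 91 A4 A8.
U+1F613: 4-byte form → F0 9F 98 93.
U+032C: 2-byte form → CC AC.
U+00D7: 2-byte form → C3 97.
U+493B: 3-byte form → E4 A4 BB.
U+0F65: 3-byte form → E0 BD A5.
U+8BA3: 3-byte form → E8 AE A3.
U+1F924: 4-byte form → F0 9F A4 A4.
Concatenated (29 bytes): F0 A5 AB BF F1 91 A4 A8 F0 9F 98 93 CC AC C3 97 E4 A4 BB E0 BD A5 E8 AE A3 F0 9F A4 A4.

F0 A5 AB BF F1 91 A4 A8 F0 9F 98 93 CC AC C3 97 E4 A4 BB E0 BD A5 E8 AE A3 F0 9F A4 A4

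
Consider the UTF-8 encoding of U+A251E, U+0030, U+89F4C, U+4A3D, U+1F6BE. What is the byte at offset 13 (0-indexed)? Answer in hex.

0x9F

U+A251E → 4-byte form F2 A2 94 9E at offsets 0–3.
U+0030 → 1-byte form 30 at offsets 4–4.
U+89F4C → 4-byte form F2 89 BD 8C at offsets 5–8.
U+4A3D → 3-byte form E4 A8 BD at offsets 9–11.
U+1F6BE → 4-byte form F0 9F 9A BE at offsets 12–15.
Offset 13 falls in char 5's range; it's byte 2 of F0 9F 9A BE = 0x9F.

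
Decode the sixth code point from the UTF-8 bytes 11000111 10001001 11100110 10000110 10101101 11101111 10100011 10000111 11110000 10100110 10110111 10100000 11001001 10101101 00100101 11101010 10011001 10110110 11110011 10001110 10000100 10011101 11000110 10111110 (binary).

U+0025

Offset 0: leading byte 0xC7 = 11000111 → 2-byte char #1 = C7 89.
Offset 2: leading byte 0xE6 = 11100110 → 3-byte char #2 = E6 86 AD.
Offset 5: leading byte 0xEF = 11101111 → 3-byte char #3 = EF A3 87.
Offset 8: leading byte 0xF0 = 11110000 → 4-byte char #4 = F0 A6 B7 A0.
Offset 12: leading byte 0xC9 = 11001001 → 2-byte char #5 = C9 AD.
Offset 14: leading byte 0x25 = 00100101 → 1-byte char #6 = 25.
Leading byte 0x25 = 00100101 matches 0xxxxxxx → 1-byte sequence.
Byte 1: 0x25 = 00100101, payload 0100101 (7 bits).
Concatenate: 0100101 = 0x25 (7 bits → U+0025).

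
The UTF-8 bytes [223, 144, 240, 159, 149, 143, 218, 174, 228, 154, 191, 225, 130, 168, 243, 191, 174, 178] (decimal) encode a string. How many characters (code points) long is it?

6

Byte at offset 0: 0xDF = 11011111 → 2-byte char (#1). Advance 2.
Byte at offset 2: 0xF0 = 11110000 → 4-byte char (#2). Advance 4.
Byte at offset 6: 0xDA = 11011010 → 2-byte char (#3). Advance 2.
Byte at offset 8: 0xE4 = 11100100 → 3-byte char (#4). Advance 3.
Byte at offset 11: 0xE1 = 11100001 → 3-byte char (#5). Advance 3.
Byte at offset 14: 0xF3 = 11110011 → 4-byte char (#6). Advance 4.
Reached end at offset 18 after 6 code points.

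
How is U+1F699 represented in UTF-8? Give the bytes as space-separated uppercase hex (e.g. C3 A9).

F0 9F 9A 99

U+1F699 = 0x1F699 = 128665 decimal. In range U+10000–U+10FFFF → 4-byte form: 11110xxx 10xxxxxx 10xxxxxx 10xxxxxx.
Binary (21 bits): 000011111011010011001.
Split 3+6+6+6: 000 | 011111 | 011010 | 011001.
Byte 1: 11110000 = 0xF0.
Byte 2: 10011111 = 0x9F.
Byte 3: 10011010 = 0x9A.
Byte 4: 10011001 = 0x99.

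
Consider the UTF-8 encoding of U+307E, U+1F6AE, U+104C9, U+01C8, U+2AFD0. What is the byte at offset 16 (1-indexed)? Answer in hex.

1-indexed offset 16 is 0-indexed offset 15.
U+307E → 3-byte form E3 81 BE at offsets 0–2.
U+1F6AE → 4-byte form F0 9F 9A AE at offsets 3–6.
U+104C9 → 4-byte form F0 90 93 89 at offsets 7–10.
U+01C8 → 2-byte form C7 88 at offsets 11–12.
U+2AFD0 → 4-byte form F0 AA BF 90 at offsets 13–16.
Offset 15 falls in char 5's range; it's byte 3 of F0 AA BF 90 = 0xBF.

0xBF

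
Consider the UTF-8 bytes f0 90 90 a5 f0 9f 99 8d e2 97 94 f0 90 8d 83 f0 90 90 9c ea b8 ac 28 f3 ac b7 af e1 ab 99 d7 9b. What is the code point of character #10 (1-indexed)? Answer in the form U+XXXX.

Offset 0: leading byte 0xF0 = 11110000 → 4-byte char #1 = F0 90 90 A5.
Offset 4: leading byte 0xF0 = 11110000 → 4-byte char #2 = F0 9F 99 8D.
Offset 8: leading byte 0xE2 = 11100010 → 3-byte char #3 = E2 97 94.
Offset 11: leading byte 0xF0 = 11110000 → 4-byte char #4 = F0 90 8D 83.
Offset 15: leading byte 0xF0 = 11110000 → 4-byte char #5 = F0 90 90 9C.
Offset 19: leading byte 0xEA = 11101010 → 3-byte char #6 = EA B8 AC.
Offset 22: leading byte 0x28 = 00101000 → 1-byte char #7 = 28.
Offset 23: leading byte 0xF3 = 11110011 → 4-byte char #8 = F3 AC B7 AF.
Offset 27: leading byte 0xE1 = 11100001 → 3-byte char #9 = E1 AB 99.
Offset 30: leading byte 0xD7 = 11010111 → 2-byte char #10 = D7 9B.
Leading byte 0xD7 = 11010111 matches 110xxxxx → 2-byte sequence.
Byte 1: 0xD7 = 11010111, payload 10111 (5 bits).
Byte 2: 0x9B = 10011011 (10xxxxxx ✓), payload 011011.
Concatenate: 10111011011 = 0x5DB (11 bits → U+05DB).

U+05DB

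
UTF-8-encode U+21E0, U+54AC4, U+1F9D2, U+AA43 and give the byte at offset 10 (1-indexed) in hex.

0xA7

1-indexed offset 10 is 0-indexed offset 9.
U+21E0 → 3-byte form E2 87 A0 at offsets 0–2.
U+54AC4 → 4-byte form F1 94 AB 84 at offsets 3–6.
U+1F9D2 → 4-byte form F0 9F A7 92 at offsets 7–10.
Offset 9 falls in char 3's range; it's byte 3 of F0 9F A7 92 = 0xA7.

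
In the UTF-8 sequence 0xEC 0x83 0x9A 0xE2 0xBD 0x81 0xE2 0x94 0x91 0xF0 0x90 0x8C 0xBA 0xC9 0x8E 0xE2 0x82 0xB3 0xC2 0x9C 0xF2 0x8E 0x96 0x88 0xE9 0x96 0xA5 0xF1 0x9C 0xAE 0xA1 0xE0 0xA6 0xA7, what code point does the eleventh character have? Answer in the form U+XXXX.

U+09A7

Offset 0: leading byte 0xEC = 11101100 → 3-byte char #1 = EC 83 9A.
Offset 3: leading byte 0xE2 = 11100010 → 3-byte char #2 = E2 BD 81.
Offset 6: leading byte 0xE2 = 11100010 → 3-byte char #3 = E2 94 91.
Offset 9: leading byte 0xF0 = 11110000 → 4-byte char #4 = F0 90 8C BA.
Offset 13: leading byte 0xC9 = 11001001 → 2-byte char #5 = C9 8E.
Offset 15: leading byte 0xE2 = 11100010 → 3-byte char #6 = E2 82 B3.
Offset 18: leading byte 0xC2 = 11000010 → 2-byte char #7 = C2 9C.
Offset 20: leading byte 0xF2 = 11110010 → 4-byte char #8 = F2 8E 96 88.
Offset 24: leading byte 0xE9 = 11101001 → 3-byte char #9 = E9 96 A5.
Offset 27: leading byte 0xF1 = 11110001 → 4-byte char #10 = F1 9C AE A1.
Offset 31: leading byte 0xE0 = 11100000 → 3-byte char #11 = E0 A6 A7.
Leading byte 0xE0 = 11100000 matches 1110xxxx → 3-byte sequence.
Byte 1: 0xE0 = 11100000, payload 0000 (4 bits).
Byte 2: 0xA6 = 10100110 (10xxxxxx ✓), payload 100110.
Byte 3: 0xA7 = 10100111 (10xxxxxx ✓), payload 100111.
Concatenate: 0000100110100111 = 0x9A7 (16 bits → U+09A7).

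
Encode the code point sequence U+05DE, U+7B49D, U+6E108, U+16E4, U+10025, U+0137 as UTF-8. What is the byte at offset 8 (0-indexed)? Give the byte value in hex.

U+05DE → 2-byte form D7 9E at offsets 0–1.
U+7B49D → 4-byte form F1 BB 92 9D at offsets 2–5.
U+6E108 → 4-byte form F1 AE 84 88 at offsets 6–9.
Offset 8 falls in char 3's range; it's byte 3 of F1 AE 84 88 = 0x84.

0x84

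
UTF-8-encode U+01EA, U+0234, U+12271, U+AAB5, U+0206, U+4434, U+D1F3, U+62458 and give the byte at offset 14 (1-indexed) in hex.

0xE4

1-indexed offset 14 is 0-indexed offset 13.
U+01EA → 2-byte form C7 AA at offsets 0–1.
U+0234 → 2-byte form C8 B4 at offsets 2–3.
U+12271 → 4-byte form F0 92 89 B1 at offsets 4–7.
U+AAB5 → 3-byte form EA AA B5 at offsets 8–10.
U+0206 → 2-byte form C8 86 at offsets 11–12.
U+4434 → 3-byte form E4 90 B4 at offsets 13–15.
Offset 13 falls in char 6's range; it's byte 1 of E4 90 B4 = 0xE4.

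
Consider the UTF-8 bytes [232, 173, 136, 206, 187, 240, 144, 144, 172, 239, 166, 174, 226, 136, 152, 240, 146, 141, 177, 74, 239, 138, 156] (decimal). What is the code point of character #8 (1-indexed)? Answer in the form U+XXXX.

U+F29C

Offset 0: leading byte 0xE8 = 11101000 → 3-byte char #1 = E8 AD 88.
Offset 3: leading byte 0xCE = 11001110 → 2-byte char #2 = CE BB.
Offset 5: leading byte 0xF0 = 11110000 → 4-byte char #3 = F0 90 90 AC.
Offset 9: leading byte 0xEF = 11101111 → 3-byte char #4 = EF A6 AE.
Offset 12: leading byte 0xE2 = 11100010 → 3-byte char #5 = E2 88 98.
Offset 15: leading byte 0xF0 = 11110000 → 4-byte char #6 = F0 92 8D B1.
Offset 19: leading byte 0x4A = 01001010 → 1-byte char #7 = 4A.
Offset 20: leading byte 0xEF = 11101111 → 3-byte char #8 = EF 8A 9C.
Leading byte 0xEF = 11101111 matches 1110xxxx → 3-byte sequence.
Byte 1: 0xEF = 11101111, payload 1111 (4 bits).
Byte 2: 0x8A = 10001010 (10xxxxxx ✓), payload 001010.
Byte 3: 0x9C = 10011100 (10xxxxxx ✓), payload 011100.
Concatenate: 1111001010011100 = 0xF29C (16 bits → U+F29C).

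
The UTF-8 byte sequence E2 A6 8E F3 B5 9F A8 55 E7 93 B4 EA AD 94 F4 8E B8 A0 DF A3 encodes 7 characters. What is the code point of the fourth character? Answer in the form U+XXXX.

Offset 0: leading byte 0xE2 = 11100010 → 3-byte char #1 = E2 A6 8E.
Offset 3: leading byte 0xF3 = 11110011 → 4-byte char #2 = F3 B5 9F A8.
Offset 7: leading byte 0x55 = 01010101 → 1-byte char #3 = 55.
Offset 8: leading byte 0xE7 = 11100111 → 3-byte char #4 = E7 93 B4.
Leading byte 0xE7 = 11100111 matches 1110xxxx → 3-byte sequence.
Byte 1: 0xE7 = 11100111, payload 0111 (4 bits).
Byte 2: 0x93 = 10010011 (10xxxxxx ✓), payload 010011.
Byte 3: 0xB4 = 10110100 (10xxxxxx ✓), payload 110100.
Concatenate: 0111010011110100 = 0x74F4 (16 bits → U+74F4).

U+74F4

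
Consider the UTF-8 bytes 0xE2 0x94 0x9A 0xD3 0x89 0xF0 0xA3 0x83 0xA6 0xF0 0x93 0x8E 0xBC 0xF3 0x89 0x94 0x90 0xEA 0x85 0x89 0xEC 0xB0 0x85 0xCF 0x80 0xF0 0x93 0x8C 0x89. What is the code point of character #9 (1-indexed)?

U+13309

Offset 0: leading byte 0xE2 = 11100010 → 3-byte char #1 = E2 94 9A.
Offset 3: leading byte 0xD3 = 11010011 → 2-byte char #2 = D3 89.
Offset 5: leading byte 0xF0 = 11110000 → 4-byte char #3 = F0 A3 83 A6.
Offset 9: leading byte 0xF0 = 11110000 → 4-byte char #4 = F0 93 8E BC.
Offset 13: leading byte 0xF3 = 11110011 → 4-byte char #5 = F3 89 94 90.
Offset 17: leading byte 0xEA = 11101010 → 3-byte char #6 = EA 85 89.
Offset 20: leading byte 0xEC = 11101100 → 3-byte char #7 = EC B0 85.
Offset 23: leading byte 0xCF = 11001111 → 2-byte char #8 = CF 80.
Offset 25: leading byte 0xF0 = 11110000 → 4-byte char #9 = F0 93 8C 89.
Leading byte 0xF0 = 11110000 matches 11110xxx → 4-byte sequence.
Byte 1: 0xF0 = 11110000, payload 000 (3 bits).
Byte 2: 0x93 = 10010011 (10xxxxxx ✓), payload 010011.
Byte 3: 0x8C = 10001100 (10xxxxxx ✓), payload 001100.
Byte 4: 0x89 = 10001001 (10xxxxxx ✓), payload 001001.
Concatenate: 000010011001100001001 = 0x13309 (21 bits → U+13309).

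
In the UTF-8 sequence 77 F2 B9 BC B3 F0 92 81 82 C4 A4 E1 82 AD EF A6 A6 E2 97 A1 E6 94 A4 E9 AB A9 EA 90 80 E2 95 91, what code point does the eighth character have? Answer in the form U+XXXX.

Offset 0: leading byte 0x77 = 01110111 → 1-byte char #1 = 77.
Offset 1: leading byte 0xF2 = 11110010 → 4-byte char #2 = F2 B9 BC B3.
Offset 5: leading byte 0xF0 = 11110000 → 4-byte char #3 = F0 92 81 82.
Offset 9: leading byte 0xC4 = 11000100 → 2-byte char #4 = C4 A4.
Offset 11: leading byte 0xE1 = 11100001 → 3-byte char #5 = E1 82 AD.
Offset 14: leading byte 0xEF = 11101111 → 3-byte char #6 = EF A6 A6.
Offset 17: leading byte 0xE2 = 11100010 → 3-byte char #7 = E2 97 A1.
Offset 20: leading byte 0xE6 = 11100110 → 3-byte char #8 = E6 94 A4.
Leading byte 0xE6 = 11100110 matches 1110xxxx → 3-byte sequence.
Byte 1: 0xE6 = 11100110, payload 0110 (4 bits).
Byte 2: 0x94 = 10010100 (10xxxxxx ✓), payload 010100.
Byte 3: 0xA4 = 10100100 (10xxxxxx ✓), payload 100100.
Concatenate: 0110010100100100 = 0x6524 (16 bits → U+6524).

U+6524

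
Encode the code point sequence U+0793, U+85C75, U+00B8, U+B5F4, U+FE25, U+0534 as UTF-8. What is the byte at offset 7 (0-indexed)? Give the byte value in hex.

U+0793 → 2-byte form DE 93 at offsets 0–1.
U+85C75 → 4-byte form F2 85 B1 B5 at offsets 2–5.
U+00B8 → 2-byte form C2 B8 at offsets 6–7.
Offset 7 falls in char 3's range; it's byte 2 of C2 B8 = 0xB8.

0xB8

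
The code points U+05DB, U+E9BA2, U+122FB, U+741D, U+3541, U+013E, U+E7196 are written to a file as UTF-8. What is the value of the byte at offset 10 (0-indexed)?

0xE7

U+05DB → 2-byte form D7 9B at offsets 0–1.
U+E9BA2 → 4-byte form F3 A9 AE A2 at offsets 2–5.
U+122FB → 4-byte form F0 92 8B BB at offsets 6–9.
U+741D → 3-byte form E7 90 9D at offsets 10–12.
Offset 10 falls in char 4's range; it's byte 1 of E7 90 9D = 0xE7.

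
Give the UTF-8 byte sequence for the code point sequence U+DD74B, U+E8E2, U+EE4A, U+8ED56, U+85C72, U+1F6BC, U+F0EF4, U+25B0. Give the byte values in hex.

F3 9D 9D 8B EE A3 A2 EE B9 8A F2 8E B5 96 F2 85 B1 B2 F0 9F 9A BC F3 B0 BB B4 E2 96 B0

U+DD74B: 4-byte form → F3 9D 9D 8B.
U+E8E2: 3-byte form → EE A3 A2.
U+EE4A: 3-byte form → EE B9 8A.
U+8ED56: 4-byte form → F2 8E B5 96.
U+85C72: 4-byte form → F2 85 B1 B2.
U+1F6BC: 4-byte form → F0 9F 9A BC.
U+F0EF4: 4-byte form → F3 B0 BB B4.
U+25B0: 3-byte form → E2 96 B0.
Concatenated (29 bytes): F3 9D 9D 8B EE A3 A2 EE B9 8A F2 8E B5 96 F2 85 B1 B2 F0 9F 9A BC F3 B0 BB B4 E2 96 B0.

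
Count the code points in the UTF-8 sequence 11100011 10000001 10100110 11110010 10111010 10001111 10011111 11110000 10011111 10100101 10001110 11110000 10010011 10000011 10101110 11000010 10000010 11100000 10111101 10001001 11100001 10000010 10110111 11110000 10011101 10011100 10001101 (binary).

8

Byte at offset 0: 0xE3 = 11100011 → 3-byte char (#1). Advance 3.
Byte at offset 3: 0xF2 = 11110010 → 4-byte char (#2). Advance 4.
Byte at offset 7: 0xF0 = 11110000 → 4-byte char (#3). Advance 4.
Byte at offset 11: 0xF0 = 11110000 → 4-byte char (#4). Advance 4.
Byte at offset 15: 0xC2 = 11000010 → 2-byte char (#5). Advance 2.
Byte at offset 17: 0xE0 = 11100000 → 3-byte char (#6). Advance 3.
Byte at offset 20: 0xE1 = 11100001 → 3-byte char (#7). Advance 3.
Byte at offset 23: 0xF0 = 11110000 → 4-byte char (#8). Advance 4.
Reached end at offset 27 after 8 code points.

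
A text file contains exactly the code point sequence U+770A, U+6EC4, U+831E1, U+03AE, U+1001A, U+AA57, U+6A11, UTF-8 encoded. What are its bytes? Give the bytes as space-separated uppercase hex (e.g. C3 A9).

E7 9C 8A E6 BB 84 F2 83 87 A1 CE AE F0 90 80 9A EA A9 97 E6 A8 91

U+770A: 3-byte form → E7 9C 8A.
U+6EC4: 3-byte form → E6 BB 84.
U+831E1: 4-byte form → F2 83 87 A1.
U+03AE: 2-byte form → CE AE.
U+1001A: 4-byte form → F0 90 80 9A.
U+AA57: 3-byte form → EA A9 97.
U+6A11: 3-byte form → E6 A8 91.
Concatenated (22 bytes): E7 9C 8A E6 BB 84 F2 83 87 A1 CE AE F0 90 80 9A EA A9 97 E6 A8 91.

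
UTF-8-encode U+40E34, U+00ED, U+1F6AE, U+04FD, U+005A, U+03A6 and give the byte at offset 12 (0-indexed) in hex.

0x5A

U+40E34 → 4-byte form F1 80 B8 B4 at offsets 0–3.
U+00ED → 2-byte form C3 AD at offsets 4–5.
U+1F6AE → 4-byte form F0 9F 9A AE at offsets 6–9.
U+04FD → 2-byte form D3 BD at offsets 10–11.
U+005A → 1-byte form 5A at offsets 12–12.
Offset 12 falls in char 5's range; it's byte 1 of 5A = 0x5A.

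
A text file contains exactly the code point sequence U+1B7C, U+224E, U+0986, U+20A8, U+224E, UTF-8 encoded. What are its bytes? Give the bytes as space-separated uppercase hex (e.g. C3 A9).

U+1B7C: 3-byte form → E1 AD BC.
U+224E: 3-byte form → E2 89 8E.
U+0986: 3-byte form → E0 A6 86.
U+20A8: 3-byte form → E2 82 A8.
U+224E: 3-byte form → E2 89 8E.
Concatenated (15 bytes): E1 AD BC E2 89 8E E0 A6 86 E2 82 A8 E2 89 8E.

E1 AD BC E2 89 8E E0 A6 86 E2 82 A8 E2 89 8E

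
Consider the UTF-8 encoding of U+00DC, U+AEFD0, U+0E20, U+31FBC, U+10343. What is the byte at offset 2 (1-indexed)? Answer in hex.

0x9C

1-indexed offset 2 is 0-indexed offset 1.
U+00DC → 2-byte form C3 9C at offsets 0–1.
Offset 1 falls in char 1's range; it's byte 2 of C3 9C = 0x9C.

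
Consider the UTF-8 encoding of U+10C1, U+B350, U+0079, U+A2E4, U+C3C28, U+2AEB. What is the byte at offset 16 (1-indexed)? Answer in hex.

1-indexed offset 16 is 0-indexed offset 15.
U+10C1 → 3-byte form E1 83 81 at offsets 0–2.
U+B350 → 3-byte form EB 8D 90 at offsets 3–5.
U+0079 → 1-byte form 79 at offsets 6–6.
U+A2E4 → 3-byte form EA 8B A4 at offsets 7–9.
U+C3C28 → 4-byte form F3 83 B0 A8 at offsets 10–13.
U+2AEB → 3-byte form E2 AB AB at offsets 14–16.
Offset 15 falls in char 6's range; it's byte 2 of E2 AB AB = 0xAB.

0xAB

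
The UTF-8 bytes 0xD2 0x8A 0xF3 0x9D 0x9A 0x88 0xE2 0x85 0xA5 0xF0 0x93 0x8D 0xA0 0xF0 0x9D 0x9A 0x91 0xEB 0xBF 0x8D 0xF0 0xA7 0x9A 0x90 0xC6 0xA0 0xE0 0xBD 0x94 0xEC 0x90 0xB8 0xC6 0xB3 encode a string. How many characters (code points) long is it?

Byte at offset 0: 0xD2 = 11010010 → 2-byte char (#1). Advance 2.
Byte at offset 2: 0xF3 = 11110011 → 4-byte char (#2). Advance 4.
Byte at offset 6: 0xE2 = 11100010 → 3-byte char (#3). Advance 3.
Byte at offset 9: 0xF0 = 11110000 → 4-byte char (#4). Advance 4.
Byte at offset 13: 0xF0 = 11110000 → 4-byte char (#5). Advance 4.
Byte at offset 17: 0xEB = 11101011 → 3-byte char (#6). Advance 3.
Byte at offset 20: 0xF0 = 11110000 → 4-byte char (#7). Advance 4.
Byte at offset 24: 0xC6 = 11000110 → 2-byte char (#8). Advance 2.
Byte at offset 26: 0xE0 = 11100000 → 3-byte char (#9). Advance 3.
Byte at offset 29: 0xEC = 11101100 → 3-byte char (#10). Advance 3.
Byte at offset 32: 0xC6 = 11000110 → 2-byte char (#11). Advance 2.
Reached end at offset 34 after 11 code points.

11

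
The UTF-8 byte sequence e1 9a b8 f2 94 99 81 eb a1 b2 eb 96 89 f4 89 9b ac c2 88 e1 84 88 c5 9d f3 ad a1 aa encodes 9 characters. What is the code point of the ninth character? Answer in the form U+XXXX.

Offset 0: leading byte 0xE1 = 11100001 → 3-byte char #1 = E1 9A B8.
Offset 3: leading byte 0xF2 = 11110010 → 4-byte char #2 = F2 94 99 81.
Offset 7: leading byte 0xEB = 11101011 → 3-byte char #3 = EB A1 B2.
Offset 10: leading byte 0xEB = 11101011 → 3-byte char #4 = EB 96 89.
Offset 13: leading byte 0xF4 = 11110100 → 4-byte char #5 = F4 89 9B AC.
Offset 17: leading byte 0xC2 = 11000010 → 2-byte char #6 = C2 88.
Offset 19: leading byte 0xE1 = 11100001 → 3-byte char #7 = E1 84 88.
Offset 22: leading byte 0xC5 = 11000101 → 2-byte char #8 = C5 9D.
Offset 24: leading byte 0xF3 = 11110011 → 4-byte char #9 = F3 AD A1 AA.
Leading byte 0xF3 = 11110011 matches 11110xxx → 4-byte sequence.
Byte 1: 0xF3 = 11110011, payload 011 (3 bits).
Byte 2: 0xAD = 10101101 (10xxxxxx ✓), payload 101101.
Byte 3: 0xA1 = 10100001 (10xxxxxx ✓), payload 100001.
Byte 4: 0xAA = 10101010 (10xxxxxx ✓), payload 101010.
Concatenate: 011101101100001101010 = 0xED86A (21 bits → U+ED86A).

U+ED86A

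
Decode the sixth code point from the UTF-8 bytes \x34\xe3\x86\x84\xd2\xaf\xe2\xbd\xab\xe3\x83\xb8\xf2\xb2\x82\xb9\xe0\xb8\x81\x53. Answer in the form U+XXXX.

U+B20B9

Offset 0: leading byte 0x34 = 00110100 → 1-byte char #1 = 34.
Offset 1: leading byte 0xE3 = 11100011 → 3-byte char #2 = E3 86 84.
Offset 4: leading byte 0xD2 = 11010010 → 2-byte char #3 = D2 AF.
Offset 6: leading byte 0xE2 = 11100010 → 3-byte char #4 = E2 BD AB.
Offset 9: leading byte 0xE3 = 11100011 → 3-byte char #5 = E3 83 B8.
Offset 12: leading byte 0xF2 = 11110010 → 4-byte char #6 = F2 B2 82 B9.
Leading byte 0xF2 = 11110010 matches 11110xxx → 4-byte sequence.
Byte 1: 0xF2 = 11110010, payload 010 (3 bits).
Byte 2: 0xB2 = 10110010 (10xxxxxx ✓), payload 110010.
Byte 3: 0x82 = 10000010 (10xxxxxx ✓), payload 000010.
Byte 4: 0xB9 = 10111001 (10xxxxxx ✓), payload 111001.
Concatenate: 010110010000010111001 = 0xB20B9 (21 bits → U+B20B9).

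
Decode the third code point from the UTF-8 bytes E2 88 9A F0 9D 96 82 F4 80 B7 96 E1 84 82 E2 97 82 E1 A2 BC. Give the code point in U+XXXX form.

Offset 0: leading byte 0xE2 = 11100010 → 3-byte char #1 = E2 88 9A.
Offset 3: leading byte 0xF0 = 11110000 → 4-byte char #2 = F0 9D 96 82.
Offset 7: leading byte 0xF4 = 11110100 → 4-byte char #3 = F4 80 B7 96.
Leading byte 0xF4 = 11110100 matches 11110xxx → 4-byte sequence.
Byte 1: 0xF4 = 11110100, payload 100 (3 bits).
Byte 2: 0x80 = 10000000 (10xxxxxx ✓), payload 000000.
Byte 3: 0xB7 = 10110111 (10xxxxxx ✓), payload 110111.
Byte 4: 0x96 = 10010110 (10xxxxxx ✓), payload 010110.
Concatenate: 100000000110111010110 = 0x100DD6 (21 bits → U+100DD6).

U+100DD6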